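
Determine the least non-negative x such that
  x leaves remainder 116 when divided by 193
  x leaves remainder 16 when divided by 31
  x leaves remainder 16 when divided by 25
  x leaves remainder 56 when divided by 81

2967491

The moduli are pairwise coprime; N = 193·31·25·81 = 12115575.
N/193 = 62775; 62775 ≡ 50 (mod 193); 50·166 ≡ 1, so inverse 166.
N/31 = 390825; 390825 ≡ 8 (mod 31); 8·4 ≡ 1, so inverse 4.
N/25 = 484623; 484623 ≡ 23 (mod 25); 23·12 ≡ 1, so inverse 12.
N/81 = 149575; 149575 ≡ 49 (mod 81); 49·43 ≡ 1, so inverse 43.
x ≡ 116·62775·166 + 16·390825·4 + 16·484623·12 + 56·149575·43 = 1687032416.
1687032416 mod 12115575 = 2967491.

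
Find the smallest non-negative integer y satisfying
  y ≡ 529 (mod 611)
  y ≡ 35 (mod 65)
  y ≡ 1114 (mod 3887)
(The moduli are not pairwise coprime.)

gcd(611, 65) = 13 and 13 | (35 − 529), so the pair is consistent; merging gives y ≡ 1140 (mod 3055), where 3055 = lcm(611, 65).
gcd(3055, 3887) = 13 and 13 | (1114 − 1140), so the pair is consistent; merging gives y ≡ 829045 (mod 913445), where 913445 = lcm(3055, 3887).
The solution is unique modulo lcm(611, 65, 3887) = 913445.

829045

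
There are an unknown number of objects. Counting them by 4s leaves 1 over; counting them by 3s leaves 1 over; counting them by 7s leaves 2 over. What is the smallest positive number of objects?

37

From N ≡ 1 (mod 4) write N = 1 + 4t. Substituting into N ≡ 1 (mod 3) gives 4t ≡ 0 (mod 3), and since 1⁻¹ ≡ 1 (mod 3), t ≡ 0. Hence N ≡ 1 + 4·0 = 1 (mod 12).
From N ≡ 1 (mod 12) write N = 1 + 12t. Substituting into N ≡ 2 (mod 7) gives 12t ≡ 1 (mod 7), and since 5⁻¹ ≡ 3 (mod 7), t ≡ 3. Hence N ≡ 1 + 12·3 = 37 (mod 84).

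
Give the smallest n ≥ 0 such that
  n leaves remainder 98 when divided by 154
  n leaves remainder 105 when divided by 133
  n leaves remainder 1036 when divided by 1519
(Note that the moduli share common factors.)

gcd(154, 133) = 7 and 7 | (105 − 98), so the pair is consistent; merging gives n ≡ 2100 (mod 2926), where 2926 = lcm(154, 133).
gcd(2926, 1519) = 7 and 7 | (1036 − 2100), so the pair is consistent; merging gives n ≡ 347368 (mod 634942), where 634942 = lcm(2926, 1519).
The solution is unique modulo lcm(154, 133, 1519) = 634942.

347368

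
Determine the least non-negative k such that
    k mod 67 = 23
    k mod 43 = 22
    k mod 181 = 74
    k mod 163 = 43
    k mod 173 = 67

The moduli are pairwise coprime; N = 67·43·181·163·173 = 14704678739.
N/67 = 219472817; 219472817 ≡ 46 (mod 67); 46·51 ≡ 1, so inverse 51.
N/43 = 341969273; 341969273 ≡ 34 (mod 43); 34·19 ≡ 1, so inverse 19.
N/181 = 81241319; 81241319 ≡ 12 (mod 181); 12·166 ≡ 1, so inverse 166.
N/163 = 90212753; 90212753 ≡ 77 (mod 163); 77·36 ≡ 1, so inverse 36.
N/173 = 84998143; 84998143 ≡ 129 (mod 173); 129·114 ≡ 1, so inverse 114.
k ≡ 23·219472817·51 + 22·341969273·19 + 74·81241319·166 + 43·90212753·36 + 67·84998143·114 = 2187218290929.
2187218290929 mod 14704678739 = 10925837557.

10925837557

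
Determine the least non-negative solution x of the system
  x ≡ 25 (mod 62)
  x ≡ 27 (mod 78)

2133

gcd(62, 78) = 2 and 2 | (27 − 25), so the pair is consistent; merging gives x ≡ 2133 (mod 2418), where 2418 = lcm(62, 78).
The solution is unique modulo lcm(62, 78) = 2418.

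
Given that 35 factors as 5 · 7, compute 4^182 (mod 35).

16

Mod 5: 4 ≡ 4; by Fermat, exponent reduces to 182 mod 4 = 2; 4^2 ≡ 1 (mod 5).
Mod 7: 4 ≡ 4; by Fermat, exponent reduces to 182 mod 6 = 2; 4^2 ≡ 2 (mod 7).
Combine by CRT: x ≡ 1 (mod 5), x ≡ 2 (mod 7) ⇒ x ≡ 16 (mod 35).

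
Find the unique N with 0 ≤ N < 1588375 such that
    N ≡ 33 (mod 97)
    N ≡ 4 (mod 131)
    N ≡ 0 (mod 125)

Combine the congruences pairwise.
From N ≡ 33 (mod 97) write N = 33 + 97t. Substituting into N ≡ 4 (mod 131) gives 97t ≡ 102 (mod 131), and since 97⁻¹ ≡ 104 (mod 131), t ≡ 128. Hence N ≡ 33 + 97·128 = 12449 (mod 12707).
From N ≡ 12449 (mod 12707) write N = 12449 + 12707t. Substituting into N ≡ 0 (mod 125) gives 12707t ≡ 51 (mod 125), and since 82⁻¹ ≡ 93 (mod 125), t ≡ 118. Hence N ≡ 12449 + 12707·118 = 1511875 (mod 1588375).

1511875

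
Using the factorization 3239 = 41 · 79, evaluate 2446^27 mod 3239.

1274

Mod 41: 2446 ≡ 27; 27^27 ≡ 3 (mod 41).
Mod 79: 2446 ≡ 76; 76^27 ≡ 10 (mod 79).
Combine by CRT: x ≡ 3 (mod 41), x ≡ 10 (mod 79) ⇒ x ≡ 1274 (mod 3239).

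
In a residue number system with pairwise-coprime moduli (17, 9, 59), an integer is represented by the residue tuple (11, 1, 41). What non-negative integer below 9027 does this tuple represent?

8596

Combine the congruences pairwise.
From x ≡ 11 (mod 17) write x = 11 + 17t. Substituting into x ≡ 1 (mod 9) gives 17t ≡ 8 (mod 9), and since 8⁻¹ ≡ 8 (mod 9), t ≡ 1. Hence x ≡ 11 + 17·1 = 28 (mod 153).
From x ≡ 28 (mod 153) write x = 28 + 153t. Substituting into x ≡ 41 (mod 59) gives 153t ≡ 13 (mod 59), and since 35⁻¹ ≡ 27 (mod 59), t ≡ 56. Hence x ≡ 28 + 153·56 = 8596 (mod 9027).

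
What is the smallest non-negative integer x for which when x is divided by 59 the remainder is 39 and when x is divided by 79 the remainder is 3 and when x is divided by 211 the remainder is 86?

730990

Combine the congruences pairwise.
From x ≡ 39 (mod 59) write x = 39 + 59t. Substituting into x ≡ 3 (mod 79) gives 59t ≡ 43 (mod 79), and since 59⁻¹ ≡ 75 (mod 79), t ≡ 65. Hence x ≡ 39 + 59·65 = 3874 (mod 4661).
From x ≡ 3874 (mod 4661) write x = 3874 + 4661t. Substituting into x ≡ 86 (mod 211) gives 4661t ≡ 10 (mod 211), and since 19⁻¹ ≡ 100 (mod 211), t ≡ 156. Hence x ≡ 3874 + 4661·156 = 730990 (mod 983471).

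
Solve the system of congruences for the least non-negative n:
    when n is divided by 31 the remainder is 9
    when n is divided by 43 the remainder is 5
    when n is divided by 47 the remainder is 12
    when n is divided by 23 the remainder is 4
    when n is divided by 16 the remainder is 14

The moduli are pairwise coprime; M = 31·43·47·23·16 = 23055568.
M/31 = 743728; 743728 ≡ 7 (mod 31); 7·9 ≡ 1, so inverse 9.
M/43 = 536176; 536176 ≡ 9 (mod 43); 9·24 ≡ 1, so inverse 24.
M/47 = 490544; 490544 ≡ 5 (mod 47); 5·19 ≡ 1, so inverse 19.
M/23 = 1002416; 1002416 ≡ 7 (mod 23); 7·10 ≡ 1, so inverse 10.
M/16 = 1440973; 1440973 ≡ 13 (mod 16); 13·5 ≡ 1, so inverse 5.
n ≡ 9·743728·9 + 5·536176·24 + 12·490544·19 + 4·1002416·10 + 14·1440973·5 = 377391870.
377391870 mod 23055568 = 8502782.

8502782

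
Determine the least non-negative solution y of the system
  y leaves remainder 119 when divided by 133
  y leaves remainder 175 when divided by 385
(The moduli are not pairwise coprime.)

1715

Combine the congruences pairwise.
gcd(133, 385) = 7 and 7 | (175 − 119), so the pair is consistent; merging gives y ≡ 1715 (mod 7315), where 7315 = lcm(133, 385).
The solution is unique modulo lcm(133, 385) = 7315.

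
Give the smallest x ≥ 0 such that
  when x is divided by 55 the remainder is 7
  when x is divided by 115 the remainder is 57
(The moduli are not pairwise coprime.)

172

gcd(55, 115) = 5 and 5 | (57 − 7), so the pair is consistent; merging gives x ≡ 172 (mod 1265), where 1265 = lcm(55, 115).
The solution is unique modulo lcm(55, 115) = 1265.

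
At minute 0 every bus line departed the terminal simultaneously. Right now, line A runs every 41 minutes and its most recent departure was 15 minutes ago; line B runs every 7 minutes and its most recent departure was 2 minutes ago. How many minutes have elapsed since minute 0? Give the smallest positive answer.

261

From t ≡ 15 (mod 41) write t = 15 + 41s. Substituting into t ≡ 2 (mod 7) gives 41s ≡ 1 (mod 7), and since 6⁻¹ ≡ 6 (mod 7), s ≡ 6. Hence t ≡ 15 + 41·6 = 261 (mod 287).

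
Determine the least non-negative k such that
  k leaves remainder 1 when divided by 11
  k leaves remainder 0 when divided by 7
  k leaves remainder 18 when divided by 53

The moduli are pairwise coprime; N = 11·7·53 = 4081.
N/11 = 371; 371 ≡ 8 (mod 11); 8·7 ≡ 1, so inverse 7.
N/7 = 583; 583 ≡ 2 (mod 7); 2·4 ≡ 1, so inverse 4.
N/53 = 77; 77 ≡ 24 (mod 53); 24·42 ≡ 1, so inverse 42.
k ≡ 1·371·7 + 0·583·4 + 18·77·42 = 60809.
60809 mod 4081 = 3675.

3675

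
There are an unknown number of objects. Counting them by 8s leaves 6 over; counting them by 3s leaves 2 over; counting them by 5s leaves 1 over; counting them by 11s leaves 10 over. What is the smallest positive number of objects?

From N ≡ 6 (mod 8) write N = 6 + 8t. Substituting into N ≡ 2 (mod 3) gives 8t ≡ 2 (mod 3), and since 2⁻¹ ≡ 2 (mod 3), t ≡ 1. Hence N ≡ 6 + 8·1 = 14 (mod 24).
From N ≡ 14 (mod 24) write N = 14 + 24t. Substituting into N ≡ 1 (mod 5) gives 24t ≡ 2 (mod 5), and since 4⁻¹ ≡ 4 (mod 5), t ≡ 3. Hence N ≡ 14 + 24·3 = 86 (mod 120).
From N ≡ 86 (mod 120) write N = 86 + 120t. Substituting into N ≡ 10 (mod 11) gives 120t ≡ 1 (mod 11), and since 10⁻¹ ≡ 10 (mod 11), t ≡ 10. Hence N ≡ 86 + 120·10 = 1286 (mod 1320).

1286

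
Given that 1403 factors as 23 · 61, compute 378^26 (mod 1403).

Mod 23: 378 ≡ 10; by Fermat, exponent reduces to 26 mod 22 = 4; 10^4 ≡ 18 (mod 23).
Mod 61: 378 ≡ 12; 12^26 ≡ 15 (mod 61).
Combine by CRT: x ≡ 18 (mod 23), x ≡ 15 (mod 61) ⇒ x ≡ 869 (mod 1403).

869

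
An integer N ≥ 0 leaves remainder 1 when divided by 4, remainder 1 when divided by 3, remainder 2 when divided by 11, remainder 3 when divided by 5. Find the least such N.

13

The moduli are pairwise coprime; M = 4·3·11·5 = 660.
M/4 = 165; 165 ≡ 1 (mod 4), inverse 1.
M/3 = 220; 220 ≡ 1 (mod 3), inverse 1.
M/11 = 60; 60 ≡ 5 (mod 11); 5·9 ≡ 1, so inverse 9.
M/5 = 132; 132 ≡ 2 (mod 5); 2·3 ≡ 1, so inverse 3.
N ≡ 1·165·1 + 1·220·1 + 2·60·9 + 3·132·3 = 2653.
2653 mod 660 = 13.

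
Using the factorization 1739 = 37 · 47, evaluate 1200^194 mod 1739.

Mod 37: 1200 ≡ 16; by Fermat, exponent reduces to 194 mod 36 = 14; 16^14 ≡ 33 (mod 37).
Mod 47: 1200 ≡ 25; by Fermat, exponent reduces to 194 mod 46 = 10; 25^10 ≡ 3 (mod 47).
Combine by CRT: x ≡ 33 (mod 37), x ≡ 3 (mod 47) ⇒ x ≡ 144 (mod 1739).

144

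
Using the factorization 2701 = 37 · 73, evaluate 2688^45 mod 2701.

1511

Mod 37: 2688 ≡ 24; by Fermat, exponent reduces to 45 mod 36 = 9; 24^9 ≡ 31 (mod 37).
Mod 73: 2688 ≡ 60; 60^45 ≡ 51 (mod 73).
Combine by CRT: x ≡ 31 (mod 37), x ≡ 51 (mod 73) ⇒ x ≡ 1511 (mod 2701).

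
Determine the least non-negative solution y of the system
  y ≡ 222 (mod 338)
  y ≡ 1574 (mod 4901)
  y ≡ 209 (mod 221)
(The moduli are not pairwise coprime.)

gcd(338, 4901) = 169 and 169 | (1574 − 222), so the pair is consistent; merging gives y ≡ 1574 (mod 9802), where 9802 = lcm(338, 4901).
gcd(9802, 221) = 13 and 13 | (209 − 1574), so the pair is consistent; merging gives y ≡ 79990 (mod 166634), where 166634 = lcm(9802, 221).
The solution is unique modulo lcm(338, 4901, 221) = 166634.

79990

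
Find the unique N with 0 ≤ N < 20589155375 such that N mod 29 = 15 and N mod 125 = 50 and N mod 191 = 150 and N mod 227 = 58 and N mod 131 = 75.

2902154425

From N ≡ 15 (mod 29) write N = 15 + 29t. Substituting into N ≡ 50 (mod 125) gives 29t ≡ 35 (mod 125), and since 29⁻¹ ≡ 69 (mod 125), t ≡ 40. Hence N ≡ 15 + 29·40 = 1175 (mod 3625).
From N ≡ 1175 (mod 3625) write N = 1175 + 3625t. Substituting into N ≡ 150 (mod 191) gives 3625t ≡ 121 (mod 191), and since 187⁻¹ ≡ 143 (mod 191), t ≡ 113. Hence N ≡ 1175 + 3625·113 = 410800 (mod 692375).
From N ≡ 410800 (mod 692375) write N = 410800 + 692375t. Substituting into N ≡ 58 (mod 227) gives 692375t ≡ 128 (mod 227), and since 25⁻¹ ≡ 109 (mod 227), t ≡ 105. Hence N ≡ 410800 + 692375·105 = 73110175 (mod 157169125).
From N ≡ 73110175 (mod 157169125) write N = 73110175 + 157169125t. Substituting into N ≡ 75 (mod 131) gives 157169125t ≡ 83 (mod 131), and since 41⁻¹ ≡ 16 (mod 131), t ≡ 18. Hence N ≡ 73110175 + 157169125·18 = 2902154425 (mod 20589155375).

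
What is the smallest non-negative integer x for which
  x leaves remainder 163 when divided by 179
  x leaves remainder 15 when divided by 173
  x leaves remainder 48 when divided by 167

The moduli are pairwise coprime; N = 179·173·167 = 5171489.
N/179 = 28891; 28891 ≡ 72 (mod 179); 72·92 ≡ 1, so inverse 92.
N/173 = 29893; 29893 ≡ 137 (mod 173); 137·24 ≡ 1, so inverse 24.
N/167 = 30967; 30967 ≡ 72 (mod 167); 72·58 ≡ 1, so inverse 58.
x ≡ 163·28891·92 + 15·29893·24 + 48·30967·58 = 530223044.
530223044 mod 5171489 = 2731166.

2731166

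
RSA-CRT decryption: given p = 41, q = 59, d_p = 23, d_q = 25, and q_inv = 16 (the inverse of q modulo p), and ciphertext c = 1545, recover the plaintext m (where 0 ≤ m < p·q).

721

m₁ = c^(d_p) mod p: c ≡ 28 (mod 41), and 28^23 mod 41 = 24.
m₂ = c^(d_q) mod q: c ≡ 11 (mod 59), and 11^25 mod 59 = 13.
h = q_inv·(m₁ − m₂) mod p = 16·(24 − 13) mod 41 = 12.
m = m₂ + h·q = 13 + 12·59 = 721.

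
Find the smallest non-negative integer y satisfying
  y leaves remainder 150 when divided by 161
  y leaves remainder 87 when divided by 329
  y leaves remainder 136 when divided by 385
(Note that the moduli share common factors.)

gcd(161, 329) = 7 and 7 | (87 − 150), so the pair is consistent; merging gives y ≡ 3048 (mod 7567), where 7567 = lcm(161, 329).
gcd(7567, 385) = 7 and 7 | (136 − 3048), so the pair is consistent; merging gives y ≡ 146821 (mod 416185), where 416185 = lcm(7567, 385).
The solution is unique modulo lcm(161, 329, 385) = 416185.

146821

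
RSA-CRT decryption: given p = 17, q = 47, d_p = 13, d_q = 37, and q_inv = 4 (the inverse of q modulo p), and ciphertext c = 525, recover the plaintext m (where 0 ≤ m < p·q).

m₁ = c^(d_p) mod p: c ≡ 15 (mod 17), and 15^13 mod 17 = 2.
m₂ = c^(d_q) mod q: c ≡ 8 (mod 47), and 8^37 mod 47 = 3.
h = q_inv·(m₁ − m₂) mod p = 4·(2 − 3) mod 17 = 13.
m = m₂ + h·q = 3 + 13·47 = 614.

614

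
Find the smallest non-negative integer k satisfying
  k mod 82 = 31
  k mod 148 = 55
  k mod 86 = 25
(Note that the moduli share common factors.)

33651

Combine the congruences pairwise.
gcd(82, 148) = 2 and 2 | (55 − 31), so the pair is consistent; merging gives k ≡ 3311 (mod 6068), where 6068 = lcm(82, 148).
gcd(6068, 86) = 2 and 2 | (25 − 3311), so the pair is consistent; merging gives k ≡ 33651 (mod 260924), where 260924 = lcm(6068, 86).
The solution is unique modulo lcm(82, 148, 86) = 260924.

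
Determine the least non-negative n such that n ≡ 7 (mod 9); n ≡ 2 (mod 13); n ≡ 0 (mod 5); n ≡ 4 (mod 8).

340

Combine the congruences pairwise.
From n ≡ 7 (mod 9) write n = 7 + 9t. Substituting into n ≡ 2 (mod 13) gives 9t ≡ 8 (mod 13), and since 9⁻¹ ≡ 3 (mod 13), t ≡ 11. Hence n ≡ 7 + 9·11 = 106 (mod 117).
From n ≡ 106 (mod 117) write n = 106 + 117t. Substituting into n ≡ 0 (mod 5) gives 117t ≡ 4 (mod 5), and since 2⁻¹ ≡ 3 (mod 5), t ≡ 2. Hence n ≡ 106 + 117·2 = 340 (mod 585).
From n ≡ 340 (mod 585) write n = 340 + 585t. Substituting into n ≡ 4 (mod 8) gives 585t ≡ 0 (mod 8), and since 1⁻¹ ≡ 1 (mod 8), t ≡ 0. Hence n ≡ 340 + 585·0 = 340 (mod 4680).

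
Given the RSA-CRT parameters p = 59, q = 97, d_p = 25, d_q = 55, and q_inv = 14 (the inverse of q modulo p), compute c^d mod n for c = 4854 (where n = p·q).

1543

m₁ = c^(d_p) mod p: c ≡ 16 (mod 59), and 16^25 mod 59 = 9.
m₂ = c^(d_q) mod q: c ≡ 4 (mod 97), and 4^55 mod 97 = 88.
h = q_inv·(m₁ − m₂) mod p = 14·(9 − 88) mod 59 = 15.
m = m₂ + h·q = 88 + 15·97 = 1543.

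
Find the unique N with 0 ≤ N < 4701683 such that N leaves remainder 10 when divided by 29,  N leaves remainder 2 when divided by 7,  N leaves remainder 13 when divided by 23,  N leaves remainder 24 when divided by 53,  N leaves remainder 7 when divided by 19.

The moduli are pairwise coprime; M = 29·7·23·53·19 = 4701683.
M/29 = 162127; 162127 ≡ 17 (mod 29); 17·12 ≡ 1, so inverse 12.
M/7 = 671669; 671669 ≡ 5 (mod 7); 5·3 ≡ 1, so inverse 3.
M/23 = 204421; 204421 ≡ 20 (mod 23); 20·15 ≡ 1, so inverse 15.
M/53 = 88711; 88711 ≡ 42 (mod 53); 42·24 ≡ 1, so inverse 24.
M/19 = 247457; 247457 ≡ 1 (mod 19), inverse 1.
N ≡ 10·162127·12 + 2·671669·3 + 13·204421·15 + 24·88711·24 + 7·247457·1 = 116177084.
116177084 mod 4701683 = 3336692.

3336692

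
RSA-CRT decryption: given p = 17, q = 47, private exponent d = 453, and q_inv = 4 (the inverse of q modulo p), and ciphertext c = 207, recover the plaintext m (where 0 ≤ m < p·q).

481

d_p = d mod (p−1) = 453 mod 16 = 5; d_q = d mod (q−1) = 39.
m₁ = c^(d_p) mod p: c ≡ 3 (mod 17), and 3^5 mod 17 = 5.
m₂ = c^(d_q) mod q: c ≡ 19 (mod 47), and 19^39 mod 47 = 11.
h = q_inv·(m₁ − m₂) mod p = 4·(5 − 11) mod 17 = 10.
m = m₂ + h·q = 11 + 10·47 = 481.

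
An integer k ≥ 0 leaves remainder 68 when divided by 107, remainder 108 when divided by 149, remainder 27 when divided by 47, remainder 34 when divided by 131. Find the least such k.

The moduli are pairwise coprime; N = 107·149·47·131 = 98161051.
N/107 = 917393; 917393 ≡ 82 (mod 107); 82·77 ≡ 1, so inverse 77.
N/149 = 658799; 658799 ≡ 70 (mod 149); 70·66 ≡ 1, so inverse 66.
N/47 = 2088533; 2088533 ≡ 41 (mod 47); 41·39 ≡ 1, so inverse 39.
N/131 = 749321; 749321 ≡ 1 (mod 131), inverse 1.
k ≡ 68·917393·77 + 108·658799·66 + 27·2088533·39 + 34·749321·1 = 11724091183.
11724091183 mod 98161051 = 42926114.

42926114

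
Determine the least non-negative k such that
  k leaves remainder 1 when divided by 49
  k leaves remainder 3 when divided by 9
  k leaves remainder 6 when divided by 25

4656

The moduli are pairwise coprime; N = 49·9·25 = 11025.
N/49 = 225; 225 ≡ 29 (mod 49); 29·22 ≡ 1, so inverse 22.
N/9 = 1225; 1225 ≡ 1 (mod 9), inverse 1.
N/25 = 441; 441 ≡ 16 (mod 25); 16·11 ≡ 1, so inverse 11.
k ≡ 1·225·22 + 3·1225·1 + 6·441·11 = 37731.
37731 mod 11025 = 4656.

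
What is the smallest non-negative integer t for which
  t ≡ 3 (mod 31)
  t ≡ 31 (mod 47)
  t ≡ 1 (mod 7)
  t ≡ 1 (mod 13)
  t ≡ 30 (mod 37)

3655926

From t ≡ 3 (mod 31) write t = 3 + 31s. Substituting into t ≡ 31 (mod 47) gives 31s ≡ 28 (mod 47), and since 31⁻¹ ≡ 44 (mod 47), s ≡ 10. Hence t ≡ 3 + 31·10 = 313 (mod 1457).
From t ≡ 313 (mod 1457) write t = 313 + 1457s. Substituting into t ≡ 1 (mod 7) gives 1457s ≡ 3 (mod 7), and since 1⁻¹ ≡ 1 (mod 7), s ≡ 3. Hence t ≡ 313 + 1457·3 = 4684 (mod 10199).
From t ≡ 4684 (mod 10199) write t = 4684 + 10199s. Substituting into t ≡ 1 (mod 13) gives 10199s ≡ 10 (mod 13), and since 7⁻¹ ≡ 2 (mod 13), s ≡ 7. Hence t ≡ 4684 + 10199·7 = 76077 (mod 132587).
From t ≡ 76077 (mod 132587) write t = 76077 + 132587s. Substituting into t ≡ 30 (mod 37) gives 132587s ≡ 25 (mod 37), and since 16⁻¹ ≡ 7 (mod 37), s ≡ 27. Hence t ≡ 76077 + 132587·27 = 3655926 (mod 4905719).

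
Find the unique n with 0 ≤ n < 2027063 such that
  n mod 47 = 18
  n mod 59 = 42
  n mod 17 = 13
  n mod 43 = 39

1985392

Combine the congruences pairwise.
From n ≡ 18 (mod 47) write n = 18 + 47t. Substituting into n ≡ 42 (mod 59) gives 47t ≡ 24 (mod 59), and since 47⁻¹ ≡ 54 (mod 59), t ≡ 57. Hence n ≡ 18 + 47·57 = 2697 (mod 2773).
From n ≡ 2697 (mod 2773) write n = 2697 + 2773t. Substituting into n ≡ 13 (mod 17) gives 2773t ≡ 2 (mod 17), and since 2⁻¹ ≡ 9 (mod 17), t ≡ 1. Hence n ≡ 2697 + 2773·1 = 5470 (mod 47141).
From n ≡ 5470 (mod 47141) write n = 5470 + 47141t. Substituting into n ≡ 39 (mod 43) gives 47141t ≡ 30 (mod 43), and since 13⁻¹ ≡ 10 (mod 43), t ≡ 42. Hence n ≡ 5470 + 47141·42 = 1985392 (mod 2027063).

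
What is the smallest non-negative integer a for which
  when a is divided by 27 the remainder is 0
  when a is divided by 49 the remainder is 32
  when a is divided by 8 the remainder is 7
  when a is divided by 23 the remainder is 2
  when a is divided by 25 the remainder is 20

3199095

From a ≡ 0 (mod 27) write a = 0 + 27t. Substituting into a ≡ 32 (mod 49) gives 27t ≡ 32 (mod 49), and since 27⁻¹ ≡ 20 (mod 49), t ≡ 3. Hence a ≡ 0 + 27·3 = 81 (mod 1323).
From a ≡ 81 (mod 1323) write a = 81 + 1323t. Substituting into a ≡ 7 (mod 8) gives 1323t ≡ 6 (mod 8), and since 3⁻¹ ≡ 3 (mod 8), t ≡ 2. Hence a ≡ 81 + 1323·2 = 2727 (mod 10584).
From a ≡ 2727 (mod 10584) write a = 2727 + 10584t. Substituting into a ≡ 2 (mod 23) gives 10584t ≡ 12 (mod 23), and since 4⁻¹ ≡ 6 (mod 23), t ≡ 3. Hence a ≡ 2727 + 10584·3 = 34479 (mod 243432).
From a ≡ 34479 (mod 243432) write a = 34479 + 243432t. Substituting into a ≡ 20 (mod 25) gives 243432t ≡ 16 (mod 25), and since 7⁻¹ ≡ 18 (mod 25), t ≡ 13. Hence a ≡ 34479 + 243432·13 = 3199095 (mod 6085800).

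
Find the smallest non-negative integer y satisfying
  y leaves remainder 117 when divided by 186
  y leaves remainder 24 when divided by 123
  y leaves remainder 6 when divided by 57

gcd(186, 123) = 3 and 3 | (24 − 117), so the pair is consistent; merging gives y ≡ 3837 (mod 7626), where 7626 = lcm(186, 123).
gcd(7626, 57) = 3 and 3 | (6 − 3837), so the pair is consistent; merging gives y ≡ 11463 (mod 144894), where 144894 = lcm(7626, 57).
The solution is unique modulo lcm(186, 123, 57) = 144894.

11463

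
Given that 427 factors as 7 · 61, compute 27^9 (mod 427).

Mod 7: 27 ≡ 6; by Fermat, exponent reduces to 9 mod 6 = 3; 6^3 ≡ 6 (mod 7).
Mod 61: 27 ≡ 27; 27^9 ≡ 52 (mod 61).
Combine by CRT: x ≡ 6 (mod 7), x ≡ 52 (mod 61) ⇒ x ≡ 174 (mod 427).

174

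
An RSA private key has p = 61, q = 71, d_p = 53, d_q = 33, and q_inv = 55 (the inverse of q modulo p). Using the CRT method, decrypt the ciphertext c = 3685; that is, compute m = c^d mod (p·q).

m₁ = c^(d_p) mod p: c ≡ 25 (mod 61), and 25^53 mod 61 = 56.
m₂ = c^(d_q) mod q: c ≡ 64 (mod 71), and 64^33 mod 71 = 29.
h = q_inv·(m₁ − m₂) mod p = 55·(56 − 29) mod 61 = 21.
m = m₂ + h·q = 29 + 21·71 = 1520.

1520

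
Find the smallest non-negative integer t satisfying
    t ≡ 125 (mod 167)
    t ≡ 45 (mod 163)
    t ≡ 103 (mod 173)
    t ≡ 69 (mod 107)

85797377

Combine the congruences pairwise.
From t ≡ 125 (mod 167) write t = 125 + 167s. Substituting into t ≡ 45 (mod 163) gives 167s ≡ 83 (mod 163), and since 4⁻¹ ≡ 41 (mod 163), s ≡ 143. Hence t ≡ 125 + 167·143 = 24006 (mod 27221).
From t ≡ 24006 (mod 27221) write t = 24006 + 27221s. Substituting into t ≡ 103 (mod 173) gives 27221s ≡ 144 (mod 173), and since 60⁻¹ ≡ 124 (mod 173), s ≡ 37. Hence t ≡ 24006 + 27221·37 = 1031183 (mod 4709233).
From t ≡ 1031183 (mod 4709233) write t = 1031183 + 4709233s. Substituting into t ≡ 69 (mod 107) gives 4709233s ≡ 45 (mod 107), and since 56⁻¹ ≡ 86 (mod 107), s ≡ 18. Hence t ≡ 1031183 + 4709233·18 = 85797377 (mod 503887931).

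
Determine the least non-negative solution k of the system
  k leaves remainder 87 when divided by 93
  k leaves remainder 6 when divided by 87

180

gcd(93, 87) = 3 and 3 | (6 − 87), so the pair is consistent; merging gives k ≡ 180 (mod 2697), where 2697 = lcm(93, 87).
The solution is unique modulo lcm(93, 87) = 2697.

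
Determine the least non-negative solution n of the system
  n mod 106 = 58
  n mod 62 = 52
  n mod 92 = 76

gcd(106, 62) = 2 and 2 | (52 − 58), so the pair is consistent; merging gives n ≡ 2284 (mod 3286), where 3286 = lcm(106, 62).
gcd(3286, 92) = 2 and 2 | (76 − 2284), so the pair is consistent; merging gives n ≡ 2284 (mod 151156), where 151156 = lcm(3286, 92).
The solution is unique modulo lcm(106, 62, 92) = 151156.

2284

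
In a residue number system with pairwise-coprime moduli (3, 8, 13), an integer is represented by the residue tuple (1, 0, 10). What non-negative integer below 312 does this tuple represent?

The moduli are pairwise coprime; N = 3·8·13 = 312.
N/3 = 104; 104 ≡ 2 (mod 3); 2·2 ≡ 1, so inverse 2.
N/8 = 39; 39 ≡ 7 (mod 8); 7·7 ≡ 1, so inverse 7.
N/13 = 24; 24 ≡ 11 (mod 13); 11·6 ≡ 1, so inverse 6.
x ≡ 1·104·2 + 0·39·7 + 10·24·6 = 1648.
1648 mod 312 = 88.

88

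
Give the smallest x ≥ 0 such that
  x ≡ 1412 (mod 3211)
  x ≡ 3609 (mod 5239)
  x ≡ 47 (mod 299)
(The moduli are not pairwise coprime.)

1350032

Combine the congruences pairwise.
gcd(3211, 5239) = 169 and 169 | (3609 − 1412), so the pair is consistent; merging gives x ≡ 55999 (mod 99541), where 99541 = lcm(3211, 5239).
gcd(99541, 299) = 13 and 13 | (47 − 55999), so the pair is consistent; merging gives x ≡ 1350032 (mod 2289443), where 2289443 = lcm(99541, 299).
The solution is unique modulo lcm(3211, 5239, 299) = 2289443.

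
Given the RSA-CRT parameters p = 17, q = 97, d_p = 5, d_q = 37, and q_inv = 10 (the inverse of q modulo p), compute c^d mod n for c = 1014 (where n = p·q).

m₁ = c^(d_p) mod p: c ≡ 11 (mod 17), and 11^5 mod 17 = 10.
m₂ = c^(d_q) mod q: c ≡ 44 (mod 97), and 44^37 mod 97 = 2.
h = q_inv·(m₁ − m₂) mod p = 10·(10 − 2) mod 17 = 12.
m = m₂ + h·q = 2 + 12·97 = 1166.

1166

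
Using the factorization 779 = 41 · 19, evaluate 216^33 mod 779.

362

Mod 41: 216 ≡ 11; 11^33 ≡ 34 (mod 41).
Mod 19: 216 ≡ 7; by Fermat, exponent reduces to 33 mod 18 = 15; 7^15 ≡ 1 (mod 19).
Combine by CRT: x ≡ 34 (mod 41), x ≡ 1 (mod 19) ⇒ x ≡ 362 (mod 779).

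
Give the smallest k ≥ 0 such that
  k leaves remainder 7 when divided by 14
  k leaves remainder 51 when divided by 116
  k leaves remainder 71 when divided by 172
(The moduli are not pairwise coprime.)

11767

gcd(14, 116) = 2 and 2 | (51 − 7), so the pair is consistent; merging gives k ≡ 399 (mod 812), where 812 = lcm(14, 116).
gcd(812, 172) = 4 and 4 | (71 − 399), so the pair is consistent; merging gives k ≡ 11767 (mod 34916), where 34916 = lcm(812, 172).
The solution is unique modulo lcm(14, 116, 172) = 34916.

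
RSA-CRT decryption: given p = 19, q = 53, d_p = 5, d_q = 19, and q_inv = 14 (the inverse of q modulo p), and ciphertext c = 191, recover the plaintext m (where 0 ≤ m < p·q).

951

m₁ = c^(d_p) mod p: c ≡ 1 (mod 19), and 1^5 mod 19 = 1.
m₂ = c^(d_q) mod q: c ≡ 32 (mod 53), and 32^19 mod 53 = 50.
h = q_inv·(m₁ − m₂) mod p = 14·(1 − 50) mod 19 = 17.
m = m₂ + h·q = 50 + 17·53 = 951.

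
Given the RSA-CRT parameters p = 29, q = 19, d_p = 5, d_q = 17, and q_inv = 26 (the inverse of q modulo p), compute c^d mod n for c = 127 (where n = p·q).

478

m₁ = c^(d_p) mod p: c ≡ 11 (mod 29), and 11^5 mod 29 = 14.
m₂ = c^(d_q) mod q: c ≡ 13 (mod 19), and 13^17 mod 19 = 3.
h = q_inv·(m₁ − m₂) mod p = 26·(14 − 3) mod 29 = 25.
m = m₂ + h·q = 3 + 25·19 = 478.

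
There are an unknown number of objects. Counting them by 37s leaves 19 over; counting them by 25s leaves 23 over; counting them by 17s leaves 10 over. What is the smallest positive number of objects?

The moduli are pairwise coprime; M = 37·25·17 = 15725.
M/37 = 425; 425 ≡ 18 (mod 37); 18·35 ≡ 1, so inverse 35.
M/25 = 629; 629 ≡ 4 (mod 25); 4·19 ≡ 1, so inverse 19.
M/17 = 925; 925 ≡ 7 (mod 17); 7·5 ≡ 1, so inverse 5.
N ≡ 19·425·35 + 23·629·19 + 10·925·5 = 603748.
603748 mod 15725 = 6198.

6198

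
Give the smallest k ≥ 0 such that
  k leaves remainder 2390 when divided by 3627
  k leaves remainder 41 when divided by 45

gcd(3627, 45) = 9 and 9 | (41 − 2390), so the pair is consistent; merging gives k ≡ 13271 (mod 18135), where 18135 = lcm(3627, 45).
The solution is unique modulo lcm(3627, 45) = 18135.

13271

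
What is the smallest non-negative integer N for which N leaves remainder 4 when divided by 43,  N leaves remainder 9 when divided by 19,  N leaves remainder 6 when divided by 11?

The moduli are pairwise coprime; M = 43·19·11 = 8987.
M/43 = 209; 209 ≡ 37 (mod 43); 37·7 ≡ 1, so inverse 7.
M/19 = 473; 473 ≡ 17 (mod 19); 17·9 ≡ 1, so inverse 9.
M/11 = 817; 817 ≡ 3 (mod 11); 3·4 ≡ 1, so inverse 4.
N ≡ 4·209·7 + 9·473·9 + 6·817·4 = 63773.
63773 mod 8987 = 864.

864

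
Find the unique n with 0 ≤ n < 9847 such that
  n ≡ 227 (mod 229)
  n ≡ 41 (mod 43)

9845

Combine the congruences pairwise.
From n ≡ 227 (mod 229) write n = 227 + 229t. Substituting into n ≡ 41 (mod 43) gives 229t ≡ 29 (mod 43), and since 14⁻¹ ≡ 40 (mod 43), t ≡ 42. Hence n ≡ 227 + 229·42 = 9845 (mod 9847).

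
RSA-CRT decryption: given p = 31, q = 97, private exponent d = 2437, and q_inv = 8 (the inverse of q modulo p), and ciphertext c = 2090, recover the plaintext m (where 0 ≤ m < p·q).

d_p = d mod (p−1) = 2437 mod 30 = 7; d_q = d mod (q−1) = 37.
m₁ = c^(d_p) mod p: c ≡ 13 (mod 31), and 13^7 mod 31 = 22.
m₂ = c^(d_q) mod q: c ≡ 53 (mod 97), and 53^37 mod 97 = 95.
h = q_inv·(m₁ − m₂) mod p = 8·(22 − 95) mod 31 = 5.
m = m₂ + h·q = 95 + 5·97 = 580.

580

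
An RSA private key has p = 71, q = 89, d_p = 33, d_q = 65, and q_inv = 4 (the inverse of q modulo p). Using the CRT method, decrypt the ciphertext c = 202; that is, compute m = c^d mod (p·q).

1163

m₁ = c^(d_p) mod p: c ≡ 60 (mod 71), and 60^33 mod 71 = 27.
m₂ = c^(d_q) mod q: c ≡ 24 (mod 89), and 24^65 mod 89 = 6.
h = q_inv·(m₁ − m₂) mod p = 4·(27 − 6) mod 71 = 13.
m = m₂ + h·q = 6 + 13·89 = 1163.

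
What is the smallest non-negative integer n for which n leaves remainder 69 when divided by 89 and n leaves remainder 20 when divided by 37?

1315

From n ≡ 69 (mod 89) write n = 69 + 89t. Substituting into n ≡ 20 (mod 37) gives 89t ≡ 25 (mod 37), and since 15⁻¹ ≡ 5 (mod 37), t ≡ 14. Hence n ≡ 69 + 89·14 = 1315 (mod 3293).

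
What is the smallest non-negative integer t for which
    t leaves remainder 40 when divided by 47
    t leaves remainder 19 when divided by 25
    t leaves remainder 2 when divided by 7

3894

The moduli are pairwise coprime; N = 47·25·7 = 8225.
N/47 = 175; 175 ≡ 34 (mod 47); 34·18 ≡ 1, so inverse 18.
N/25 = 329; 329 ≡ 4 (mod 25); 4·19 ≡ 1, so inverse 19.
N/7 = 1175; 1175 ≡ 6 (mod 7); 6·6 ≡ 1, so inverse 6.
t ≡ 40·175·18 + 19·329·19 + 2·1175·6 = 258869.
258869 mod 8225 = 3894.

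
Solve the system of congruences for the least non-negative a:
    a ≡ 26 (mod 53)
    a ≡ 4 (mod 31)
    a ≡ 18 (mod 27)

Combine the congruences pairwise.
From a ≡ 26 (mod 53) write a = 26 + 53t. Substituting into a ≡ 4 (mod 31) gives 53t ≡ 9 (mod 31), and since 22⁻¹ ≡ 24 (mod 31), t ≡ 30. Hence a ≡ 26 + 53·30 = 1616 (mod 1643).
From a ≡ 1616 (mod 1643) write a = 1616 + 1643t. Substituting into a ≡ 18 (mod 27) gives 1643t ≡ 22 (mod 27), and since 23⁻¹ ≡ 20 (mod 27), t ≡ 8. Hence a ≡ 1616 + 1643·8 = 14760 (mod 44361).

14760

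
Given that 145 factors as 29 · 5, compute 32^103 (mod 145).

Mod 29: 32 ≡ 3; by Fermat, exponent reduces to 103 mod 28 = 19; 3^19 ≡ 18 (mod 29).
Mod 5: 32 ≡ 2; by Fermat, exponent reduces to 103 mod 4 = 3; 2^3 ≡ 3 (mod 5).
Combine by CRT: x ≡ 18 (mod 29), x ≡ 3 (mod 5) ⇒ x ≡ 18 (mod 145).

18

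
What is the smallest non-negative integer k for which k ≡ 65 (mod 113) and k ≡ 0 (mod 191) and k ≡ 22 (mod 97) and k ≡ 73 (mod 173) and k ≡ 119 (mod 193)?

1223342585

The moduli are pairwise coprime; N = 113·191·97·173·193 = 69901574339.
N/113 = 618598003; 618598003 ≡ 69 (mod 113); 69·95 ≡ 1, so inverse 95.
N/191 = 365976829; 365976829 ≡ 10 (mod 191); 10·172 ≡ 1, so inverse 172.
N/97 = 720634787; 720634787 ≡ 59 (mod 97); 59·74 ≡ 1, so inverse 74.
N/173 = 404055343; 404055343 ≡ 3 (mod 173); 3·58 ≡ 1, so inverse 58.
N/193 = 362184323; 362184323 ≡ 137 (mod 193); 137·31 ≡ 1, so inverse 31.
k ≡ 65·618598003·95 + 0·365976829·172 + 22·720634787·74 + 73·404055343·58 + 119·362184323·31 = 8039904391570.
8039904391570 mod 69901574339 = 1223342585.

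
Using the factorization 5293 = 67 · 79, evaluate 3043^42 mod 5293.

Mod 67: 3043 ≡ 28; 28^42 ≡ 22 (mod 67).
Mod 79: 3043 ≡ 41; 41^42 ≡ 46 (mod 79).
Combine by CRT: x ≡ 22 (mod 67), x ≡ 46 (mod 79) ⇒ x ≡ 5181 (mod 5293).

5181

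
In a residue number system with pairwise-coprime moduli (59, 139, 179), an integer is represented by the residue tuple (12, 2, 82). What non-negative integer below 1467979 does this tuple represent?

1218893

The moduli are pairwise coprime; N = 59·139·179 = 1467979.
N/59 = 24881; 24881 ≡ 42 (mod 59); 42·52 ≡ 1, so inverse 52.
N/139 = 10561; 10561 ≡ 136 (mod 139); 136·46 ≡ 1, so inverse 46.
N/179 = 8201; 8201 ≡ 146 (mod 179); 146·141 ≡ 1, so inverse 141.
x ≡ 12·24881·52 + 2·10561·46 + 82·8201·141 = 111317318.
111317318 mod 1467979 = 1218893.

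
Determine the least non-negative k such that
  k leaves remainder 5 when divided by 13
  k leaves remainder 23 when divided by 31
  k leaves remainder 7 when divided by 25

2007

The moduli are pairwise coprime; N = 13·31·25 = 10075.
N/13 = 775; 775 ≡ 8 (mod 13); 8·5 ≡ 1, so inverse 5.
N/31 = 325; 325 ≡ 15 (mod 31); 15·29 ≡ 1, so inverse 29.
N/25 = 403; 403 ≡ 3 (mod 25); 3·17 ≡ 1, so inverse 17.
k ≡ 5·775·5 + 23·325·29 + 7·403·17 = 284107.
284107 mod 10075 = 2007.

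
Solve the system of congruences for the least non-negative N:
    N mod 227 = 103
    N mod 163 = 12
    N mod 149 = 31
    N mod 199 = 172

1094957076

From N ≡ 103 (mod 227) write N = 103 + 227t. Substituting into N ≡ 12 (mod 163) gives 227t ≡ 72 (mod 163), and since 64⁻¹ ≡ 135 (mod 163), t ≡ 103. Hence N ≡ 103 + 227·103 = 23484 (mod 37001).
From N ≡ 23484 (mod 37001) write N = 23484 + 37001t. Substituting into N ≡ 31 (mod 149) gives 37001t ≡ 89 (mod 149), and since 49⁻¹ ≡ 73 (mod 149), t ≡ 90. Hence N ≡ 23484 + 37001·90 = 3353574 (mod 5513149).
From N ≡ 3353574 (mod 5513149) write N = 3353574 + 5513149t. Substituting into N ≡ 172 (mod 199) gives 5513149t ≡ 146 (mod 199), and since 53⁻¹ ≡ 184 (mod 199), t ≡ 198. Hence N ≡ 3353574 + 5513149·198 = 1094957076 (mod 1097116651).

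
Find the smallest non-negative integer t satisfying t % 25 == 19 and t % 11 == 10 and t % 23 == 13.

The moduli are pairwise coprime; N = 25·11·23 = 6325.
N/25 = 253; 253 ≡ 3 (mod 25); 3·17 ≡ 1, so inverse 17.
N/11 = 575; 575 ≡ 3 (mod 11); 3·4 ≡ 1, so inverse 4.
N/23 = 275; 275 ≡ 22 (mod 23); 22·22 ≡ 1, so inverse 22.
t ≡ 19·253·17 + 10·575·4 + 13·275·22 = 183369.
183369 mod 6325 = 6269.

6269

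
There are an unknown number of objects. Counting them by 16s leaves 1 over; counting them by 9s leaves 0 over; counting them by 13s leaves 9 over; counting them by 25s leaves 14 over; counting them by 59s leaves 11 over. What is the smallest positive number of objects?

1642689

From N ≡ 1 (mod 16) write N = 1 + 16t. Substituting into N ≡ 0 (mod 9) gives 16t ≡ 8 (mod 9), and since 7⁻¹ ≡ 4 (mod 9), t ≡ 5. Hence N ≡ 1 + 16·5 = 81 (mod 144).
From N ≡ 81 (mod 144) write N = 81 + 144t. Substituting into N ≡ 9 (mod 13) gives 144t ≡ 6 (mod 13), and since 1⁻¹ ≡ 1 (mod 13), t ≡ 6. Hence N ≡ 81 + 144·6 = 945 (mod 1872).
From N ≡ 945 (mod 1872) write N = 945 + 1872t. Substituting into N ≡ 14 (mod 25) gives 1872t ≡ 19 (mod 25), and since 22⁻¹ ≡ 8 (mod 25), t ≡ 2. Hence N ≡ 945 + 1872·2 = 4689 (mod 46800).
From N ≡ 4689 (mod 46800) write N = 4689 + 46800t. Substituting into N ≡ 11 (mod 59) gives 46800t ≡ 42 (mod 59), and since 13⁻¹ ≡ 50 (mod 59), t ≡ 35. Hence N ≡ 4689 + 46800·35 = 1642689 (mod 2761200).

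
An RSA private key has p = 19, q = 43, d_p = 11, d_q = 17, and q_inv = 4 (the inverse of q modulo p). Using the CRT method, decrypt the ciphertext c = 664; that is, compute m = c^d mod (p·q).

m₁ = c^(d_p) mod p: c ≡ 18 (mod 19), and 18^11 mod 19 = 18.
m₂ = c^(d_q) mod q: c ≡ 19 (mod 43), and 19^17 mod 43 = 18.
h = q_inv·(m₁ − m₂) mod p = 4·(18 − 18) mod 19 = 0.
m = m₂ + h·q = 18 + 0·43 = 18.

18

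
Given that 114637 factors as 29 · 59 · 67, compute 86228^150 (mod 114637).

Mod 29: 86228 ≡ 11; by Fermat, exponent reduces to 150 mod 28 = 10; 11^10 ≡ 22 (mod 29).
Mod 59: 86228 ≡ 29; by Fermat, exponent reduces to 150 mod 58 = 34; 29^34 ≡ 35 (mod 59).
Mod 67: 86228 ≡ 66; by Fermat, exponent reduces to 150 mod 66 = 18; 66^18 ≡ 1 (mod 67).
Combine by CRT: x ≡ 22 (mod 29), x ≡ 35 (mod 59), x ≡ 1 (mod 67) ⇒ x ≡ 88240 (mod 114637).

88240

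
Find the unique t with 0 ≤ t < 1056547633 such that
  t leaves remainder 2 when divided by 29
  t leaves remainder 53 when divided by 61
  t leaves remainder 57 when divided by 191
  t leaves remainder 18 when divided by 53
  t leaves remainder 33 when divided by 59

279792901

From t ≡ 2 (mod 29) write t = 2 + 29s. Substituting into t ≡ 53 (mod 61) gives 29s ≡ 51 (mod 61), and since 29⁻¹ ≡ 40 (mod 61), s ≡ 27. Hence t ≡ 2 + 29·27 = 785 (mod 1769).
From t ≡ 785 (mod 1769) write t = 785 + 1769s. Substituting into t ≡ 57 (mod 191) gives 1769s ≡ 36 (mod 191), and since 50⁻¹ ≡ 149 (mod 191), s ≡ 16. Hence t ≡ 785 + 1769·16 = 29089 (mod 337879).
From t ≡ 29089 (mod 337879) write t = 29089 + 337879s. Substituting into t ≡ 18 (mod 53) gives 337879s ≡ 26 (mod 53), and since 4⁻¹ ≡ 40 (mod 53), s ≡ 33. Hence t ≡ 29089 + 337879·33 = 11179096 (mod 17907587).
From t ≡ 11179096 (mod 17907587) write t = 11179096 + 17907587s. Substituting into t ≡ 33 (mod 59) gives 17907587s ≡ 21 (mod 59), and since 25⁻¹ ≡ 26 (mod 59), s ≡ 15. Hence t ≡ 11179096 + 17907587·15 = 279792901 (mod 1056547633).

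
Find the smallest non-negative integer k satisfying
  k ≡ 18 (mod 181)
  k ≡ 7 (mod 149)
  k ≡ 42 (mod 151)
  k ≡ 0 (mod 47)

19875266

From k ≡ 18 (mod 181) write k = 18 + 181t. Substituting into k ≡ 7 (mod 149) gives 181t ≡ 138 (mod 149), and since 32⁻¹ ≡ 14 (mod 149), t ≡ 144. Hence k ≡ 18 + 181·144 = 26082 (mod 26969).
From k ≡ 26082 (mod 26969) write k = 26082 + 26969t. Substituting into k ≡ 42 (mod 151) gives 26969t ≡ 83 (mod 151), and since 91⁻¹ ≡ 78 (mod 151), t ≡ 132. Hence k ≡ 26082 + 26969·132 = 3585990 (mod 4072319).
From k ≡ 3585990 (mod 4072319) write k = 3585990 + 4072319t. Substituting into k ≡ 0 (mod 47) gives 4072319t ≡ 16 (mod 47), and since 4⁻¹ ≡ 12 (mod 47), t ≡ 4. Hence k ≡ 3585990 + 4072319·4 = 19875266 (mod 191398993).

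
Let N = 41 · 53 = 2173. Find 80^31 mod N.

Mod 41: 80 ≡ 39; 39^31 ≡ 2 (mod 41).
Mod 53: 80 ≡ 27; 27^31 ≡ 48 (mod 53).
Combine by CRT: x ≡ 2 (mod 41), x ≡ 48 (mod 53) ⇒ x ≡ 207 (mod 2173).

207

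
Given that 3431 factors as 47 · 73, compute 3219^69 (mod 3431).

939

Mod 47: 3219 ≡ 23; by Fermat, exponent reduces to 69 mod 46 = 23; 23^23 ≡ 46 (mod 47).
Mod 73: 3219 ≡ 7; 7^69 ≡ 63 (mod 73).
Combine by CRT: x ≡ 46 (mod 47), x ≡ 63 (mod 73) ⇒ x ≡ 939 (mod 3431).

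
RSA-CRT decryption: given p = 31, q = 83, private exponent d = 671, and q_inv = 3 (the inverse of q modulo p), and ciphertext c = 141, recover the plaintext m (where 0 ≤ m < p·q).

d_p = d mod (p−1) = 671 mod 30 = 11; d_q = d mod (q−1) = 15.
m₁ = c^(d_p) mod p: c ≡ 17 (mod 31), and 17^11 mod 31 = 22.
m₂ = c^(d_q) mod q: c ≡ 58 (mod 83), and 58^15 mod 83 = 80.
h = q_inv·(m₁ − m₂) mod p = 3·(22 − 80) mod 31 = 12.
m = m₂ + h·q = 80 + 12·83 = 1076.

1076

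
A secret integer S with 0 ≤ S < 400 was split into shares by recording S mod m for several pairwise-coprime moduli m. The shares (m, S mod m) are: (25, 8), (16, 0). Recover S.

From S ≡ 8 (mod 25) write S = 8 + 25t. Substituting into S ≡ 0 (mod 16) gives 25t ≡ 8 (mod 16), and since 9⁻¹ ≡ 9 (mod 16), t ≡ 8. Hence S ≡ 8 + 25·8 = 208 (mod 400).

208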